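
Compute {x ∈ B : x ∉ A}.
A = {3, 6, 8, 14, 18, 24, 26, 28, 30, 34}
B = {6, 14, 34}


Set A = {3, 6, 8, 14, 18, 24, 26, 28, 30, 34}
Set B = {6, 14, 34}
Check each element of B against A:
6 ∈ A, 14 ∈ A, 34 ∈ A
Elements of B not in A: {}

{}


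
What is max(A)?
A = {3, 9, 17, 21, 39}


Set A = {3, 9, 17, 21, 39}
Elements in ascending order: 3, 9, 17, 21, 39
The largest element is 39.

39


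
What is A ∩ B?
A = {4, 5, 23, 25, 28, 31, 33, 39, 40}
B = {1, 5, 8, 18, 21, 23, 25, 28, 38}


Set A = {4, 5, 23, 25, 28, 31, 33, 39, 40}
Set B = {1, 5, 8, 18, 21, 23, 25, 28, 38}
A ∩ B includes only elements in both sets.
Check each element of A against B:
4 ✗, 5 ✓, 23 ✓, 25 ✓, 28 ✓, 31 ✗, 33 ✗, 39 ✗, 40 ✗
A ∩ B = {5, 23, 25, 28}

{5, 23, 25, 28}


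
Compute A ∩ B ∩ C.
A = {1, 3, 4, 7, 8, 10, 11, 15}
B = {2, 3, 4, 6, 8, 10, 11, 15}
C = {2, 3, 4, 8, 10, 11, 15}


Set A = {1, 3, 4, 7, 8, 10, 11, 15}
Set B = {2, 3, 4, 6, 8, 10, 11, 15}
Set C = {2, 3, 4, 8, 10, 11, 15}
First, A ∩ B = {3, 4, 8, 10, 11, 15}
Then, (A ∩ B) ∩ C = {3, 4, 8, 10, 11, 15}

{3, 4, 8, 10, 11, 15}


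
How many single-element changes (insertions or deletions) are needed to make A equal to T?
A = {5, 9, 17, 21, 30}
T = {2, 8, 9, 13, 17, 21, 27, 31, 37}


Set A = {5, 9, 17, 21, 30}
Set T = {2, 8, 9, 13, 17, 21, 27, 31, 37}
Elements to remove from A (in A, not in T): {5, 30} → 2 removals
Elements to add to A (in T, not in A): {2, 8, 13, 27, 31, 37} → 6 additions
Total edits = 2 + 6 = 8

8


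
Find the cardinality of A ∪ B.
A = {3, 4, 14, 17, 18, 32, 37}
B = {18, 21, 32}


Set A = {3, 4, 14, 17, 18, 32, 37}, |A| = 7
Set B = {18, 21, 32}, |B| = 3
A ∩ B = {18, 32}, |A ∩ B| = 2
|A ∪ B| = |A| + |B| - |A ∩ B| = 7 + 3 - 2 = 8

8


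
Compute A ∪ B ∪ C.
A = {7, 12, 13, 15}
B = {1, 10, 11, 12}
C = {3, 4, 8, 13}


Set A = {7, 12, 13, 15}
Set B = {1, 10, 11, 12}
Set C = {3, 4, 8, 13}
First, A ∪ B = {1, 7, 10, 11, 12, 13, 15}
Then, (A ∪ B) ∪ C = {1, 3, 4, 7, 8, 10, 11, 12, 13, 15}

{1, 3, 4, 7, 8, 10, 11, 12, 13, 15}


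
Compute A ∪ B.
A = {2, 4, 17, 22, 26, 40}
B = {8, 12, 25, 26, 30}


Set A = {2, 4, 17, 22, 26, 40}
Set B = {8, 12, 25, 26, 30}
A ∪ B includes all elements in either set.
Elements from A: {2, 4, 17, 22, 26, 40}
Elements from B not already included: {8, 12, 25, 30}
A ∪ B = {2, 4, 8, 12, 17, 22, 25, 26, 30, 40}

{2, 4, 8, 12, 17, 22, 25, 26, 30, 40}


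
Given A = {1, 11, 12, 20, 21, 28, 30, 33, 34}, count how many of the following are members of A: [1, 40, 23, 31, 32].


Set A = {1, 11, 12, 20, 21, 28, 30, 33, 34}
Candidates: [1, 40, 23, 31, 32]
Check each candidate:
1 ∈ A, 40 ∉ A, 23 ∉ A, 31 ∉ A, 32 ∉ A
Count of candidates in A: 1

1


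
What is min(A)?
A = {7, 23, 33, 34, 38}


Set A = {7, 23, 33, 34, 38}
Elements in ascending order: 7, 23, 33, 34, 38
The smallest element is 7.

7


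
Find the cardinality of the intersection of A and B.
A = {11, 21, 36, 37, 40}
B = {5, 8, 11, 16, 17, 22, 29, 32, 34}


Set A = {11, 21, 36, 37, 40}
Set B = {5, 8, 11, 16, 17, 22, 29, 32, 34}
A ∩ B = {11}
|A ∩ B| = 1

1


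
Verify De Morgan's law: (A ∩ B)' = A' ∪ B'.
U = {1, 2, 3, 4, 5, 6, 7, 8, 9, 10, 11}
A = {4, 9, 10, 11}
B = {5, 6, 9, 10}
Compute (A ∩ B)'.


U = {1, 2, 3, 4, 5, 6, 7, 8, 9, 10, 11}
A = {4, 9, 10, 11}, B = {5, 6, 9, 10}
A ∩ B = {9, 10}
(A ∩ B)' = U \ (A ∩ B) = {1, 2, 3, 4, 5, 6, 7, 8, 11}
Verification via A' ∪ B': A' = {1, 2, 3, 5, 6, 7, 8}, B' = {1, 2, 3, 4, 7, 8, 11}
A' ∪ B' = {1, 2, 3, 4, 5, 6, 7, 8, 11} ✓

{1, 2, 3, 4, 5, 6, 7, 8, 11}


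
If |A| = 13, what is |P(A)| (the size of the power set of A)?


The set has 13 elements.
The power set contains all possible subsets.
|P(A)| = 2^|A| = 2^13 = 8192

8192


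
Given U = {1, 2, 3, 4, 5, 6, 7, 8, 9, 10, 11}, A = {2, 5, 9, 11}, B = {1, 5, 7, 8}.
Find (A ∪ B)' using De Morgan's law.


U = {1, 2, 3, 4, 5, 6, 7, 8, 9, 10, 11}
A = {2, 5, 9, 11}, B = {1, 5, 7, 8}
A ∪ B = {1, 2, 5, 7, 8, 9, 11}
(A ∪ B)' = U \ (A ∪ B) = {3, 4, 6, 10}
Verification via A' ∩ B': A' = {1, 3, 4, 6, 7, 8, 10}, B' = {2, 3, 4, 6, 9, 10, 11}
A' ∩ B' = {3, 4, 6, 10} ✓

{3, 4, 6, 10}


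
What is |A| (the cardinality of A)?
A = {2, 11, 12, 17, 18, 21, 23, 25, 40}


Set A = {2, 11, 12, 17, 18, 21, 23, 25, 40}
Listing elements: 2, 11, 12, 17, 18, 21, 23, 25, 40
Counting: 9 elements
|A| = 9

9


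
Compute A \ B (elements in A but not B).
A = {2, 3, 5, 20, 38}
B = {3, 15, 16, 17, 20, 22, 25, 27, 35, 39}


Set A = {2, 3, 5, 20, 38}
Set B = {3, 15, 16, 17, 20, 22, 25, 27, 35, 39}
A \ B includes elements in A that are not in B.
Check each element of A:
2 (not in B, keep), 3 (in B, remove), 5 (not in B, keep), 20 (in B, remove), 38 (not in B, keep)
A \ B = {2, 5, 38}

{2, 5, 38}


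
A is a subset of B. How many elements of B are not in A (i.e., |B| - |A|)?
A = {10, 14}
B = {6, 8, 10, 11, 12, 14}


Set A = {10, 14}, |A| = 2
Set B = {6, 8, 10, 11, 12, 14}, |B| = 6
Since A ⊆ B: B \ A = {6, 8, 11, 12}
|B| - |A| = 6 - 2 = 4

4


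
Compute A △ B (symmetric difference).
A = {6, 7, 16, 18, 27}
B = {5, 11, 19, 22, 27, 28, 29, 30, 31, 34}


Set A = {6, 7, 16, 18, 27}
Set B = {5, 11, 19, 22, 27, 28, 29, 30, 31, 34}
A △ B = (A \ B) ∪ (B \ A)
Elements in A but not B: {6, 7, 16, 18}
Elements in B but not A: {5, 11, 19, 22, 28, 29, 30, 31, 34}
A △ B = {5, 6, 7, 11, 16, 18, 19, 22, 28, 29, 30, 31, 34}

{5, 6, 7, 11, 16, 18, 19, 22, 28, 29, 30, 31, 34}


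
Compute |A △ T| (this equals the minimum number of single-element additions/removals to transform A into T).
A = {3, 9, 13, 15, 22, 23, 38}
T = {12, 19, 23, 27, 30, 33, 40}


Set A = {3, 9, 13, 15, 22, 23, 38}
Set T = {12, 19, 23, 27, 30, 33, 40}
Elements to remove from A (in A, not in T): {3, 9, 13, 15, 22, 38} → 6 removals
Elements to add to A (in T, not in A): {12, 19, 27, 30, 33, 40} → 6 additions
Total edits = 6 + 6 = 12

12


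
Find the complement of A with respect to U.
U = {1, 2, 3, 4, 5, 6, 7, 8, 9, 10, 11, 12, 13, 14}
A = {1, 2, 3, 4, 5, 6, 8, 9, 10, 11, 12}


Universal set U = {1, 2, 3, 4, 5, 6, 7, 8, 9, 10, 11, 12, 13, 14}
Set A = {1, 2, 3, 4, 5, 6, 8, 9, 10, 11, 12}
A' = U \ A = elements in U but not in A
Checking each element of U:
1 (in A, exclude), 2 (in A, exclude), 3 (in A, exclude), 4 (in A, exclude), 5 (in A, exclude), 6 (in A, exclude), 7 (not in A, include), 8 (in A, exclude), 9 (in A, exclude), 10 (in A, exclude), 11 (in A, exclude), 12 (in A, exclude), 13 (not in A, include), 14 (not in A, include)
A' = {7, 13, 14}

{7, 13, 14}


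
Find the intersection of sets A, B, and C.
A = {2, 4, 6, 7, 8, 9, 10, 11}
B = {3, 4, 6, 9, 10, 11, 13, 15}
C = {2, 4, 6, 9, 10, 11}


Set A = {2, 4, 6, 7, 8, 9, 10, 11}
Set B = {3, 4, 6, 9, 10, 11, 13, 15}
Set C = {2, 4, 6, 9, 10, 11}
First, A ∩ B = {4, 6, 9, 10, 11}
Then, (A ∩ B) ∩ C = {4, 6, 9, 10, 11}

{4, 6, 9, 10, 11}


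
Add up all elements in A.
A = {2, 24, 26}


Set A = {2, 24, 26}
Sum = 2 + 24 + 26 = 52

52


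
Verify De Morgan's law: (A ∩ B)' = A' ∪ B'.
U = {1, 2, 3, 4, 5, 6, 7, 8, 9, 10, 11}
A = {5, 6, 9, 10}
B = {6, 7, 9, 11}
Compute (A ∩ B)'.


U = {1, 2, 3, 4, 5, 6, 7, 8, 9, 10, 11}
A = {5, 6, 9, 10}, B = {6, 7, 9, 11}
A ∩ B = {6, 9}
(A ∩ B)' = U \ (A ∩ B) = {1, 2, 3, 4, 5, 7, 8, 10, 11}
Verification via A' ∪ B': A' = {1, 2, 3, 4, 7, 8, 11}, B' = {1, 2, 3, 4, 5, 8, 10}
A' ∪ B' = {1, 2, 3, 4, 5, 7, 8, 10, 11} ✓

{1, 2, 3, 4, 5, 7, 8, 10, 11}


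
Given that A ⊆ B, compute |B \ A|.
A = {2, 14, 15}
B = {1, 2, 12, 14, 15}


Set A = {2, 14, 15}, |A| = 3
Set B = {1, 2, 12, 14, 15}, |B| = 5
Since A ⊆ B: B \ A = {1, 12}
|B| - |A| = 5 - 3 = 2

2


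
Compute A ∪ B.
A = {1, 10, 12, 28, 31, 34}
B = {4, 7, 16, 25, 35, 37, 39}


Set A = {1, 10, 12, 28, 31, 34}
Set B = {4, 7, 16, 25, 35, 37, 39}
A ∪ B includes all elements in either set.
Elements from A: {1, 10, 12, 28, 31, 34}
Elements from B not already included: {4, 7, 16, 25, 35, 37, 39}
A ∪ B = {1, 4, 7, 10, 12, 16, 25, 28, 31, 34, 35, 37, 39}

{1, 4, 7, 10, 12, 16, 25, 28, 31, 34, 35, 37, 39}


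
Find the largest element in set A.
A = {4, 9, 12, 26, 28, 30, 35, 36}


Set A = {4, 9, 12, 26, 28, 30, 35, 36}
Elements in ascending order: 4, 9, 12, 26, 28, 30, 35, 36
The largest element is 36.

36


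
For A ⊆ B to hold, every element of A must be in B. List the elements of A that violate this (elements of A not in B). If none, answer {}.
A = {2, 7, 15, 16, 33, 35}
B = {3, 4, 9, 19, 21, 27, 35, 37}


Set A = {2, 7, 15, 16, 33, 35}
Set B = {3, 4, 9, 19, 21, 27, 35, 37}
Check each element of A against B:
2 ∉ B (include), 7 ∉ B (include), 15 ∉ B (include), 16 ∉ B (include), 33 ∉ B (include), 35 ∈ B
Elements of A not in B: {2, 7, 15, 16, 33}

{2, 7, 15, 16, 33}


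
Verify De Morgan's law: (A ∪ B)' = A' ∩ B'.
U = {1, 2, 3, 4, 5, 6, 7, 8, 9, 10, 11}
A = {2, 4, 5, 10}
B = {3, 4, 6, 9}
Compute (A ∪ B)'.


U = {1, 2, 3, 4, 5, 6, 7, 8, 9, 10, 11}
A = {2, 4, 5, 10}, B = {3, 4, 6, 9}
A ∪ B = {2, 3, 4, 5, 6, 9, 10}
(A ∪ B)' = U \ (A ∪ B) = {1, 7, 8, 11}
Verification via A' ∩ B': A' = {1, 3, 6, 7, 8, 9, 11}, B' = {1, 2, 5, 7, 8, 10, 11}
A' ∩ B' = {1, 7, 8, 11} ✓

{1, 7, 8, 11}


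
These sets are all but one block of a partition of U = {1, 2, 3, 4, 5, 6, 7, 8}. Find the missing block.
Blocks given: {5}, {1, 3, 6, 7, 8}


U = {1, 2, 3, 4, 5, 6, 7, 8}
Shown blocks: {5}, {1, 3, 6, 7, 8}
A partition's blocks are pairwise disjoint and cover U, so the missing block = U \ (union of shown blocks).
Union of shown blocks: {1, 3, 5, 6, 7, 8}
Missing block = U \ (union) = {2, 4}

{2, 4}


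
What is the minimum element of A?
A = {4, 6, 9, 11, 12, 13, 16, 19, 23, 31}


Set A = {4, 6, 9, 11, 12, 13, 16, 19, 23, 31}
Elements in ascending order: 4, 6, 9, 11, 12, 13, 16, 19, 23, 31
The smallest element is 4.

4


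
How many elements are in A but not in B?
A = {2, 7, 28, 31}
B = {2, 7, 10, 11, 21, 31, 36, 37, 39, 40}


Set A = {2, 7, 28, 31}
Set B = {2, 7, 10, 11, 21, 31, 36, 37, 39, 40}
A \ B = {28}
|A \ B| = 1

1


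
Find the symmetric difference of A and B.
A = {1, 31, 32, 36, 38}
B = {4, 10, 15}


Set A = {1, 31, 32, 36, 38}
Set B = {4, 10, 15}
A △ B = (A \ B) ∪ (B \ A)
Elements in A but not B: {1, 31, 32, 36, 38}
Elements in B but not A: {4, 10, 15}
A △ B = {1, 4, 10, 15, 31, 32, 36, 38}

{1, 4, 10, 15, 31, 32, 36, 38}


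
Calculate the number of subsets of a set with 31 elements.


The set has 31 elements.
The power set contains all possible subsets.
|P(A)| = 2^|A| = 2^31 = 2147483648

2147483648


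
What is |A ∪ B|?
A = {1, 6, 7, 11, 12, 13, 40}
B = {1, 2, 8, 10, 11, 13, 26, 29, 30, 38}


Set A = {1, 6, 7, 11, 12, 13, 40}, |A| = 7
Set B = {1, 2, 8, 10, 11, 13, 26, 29, 30, 38}, |B| = 10
A ∩ B = {1, 11, 13}, |A ∩ B| = 3
|A ∪ B| = |A| + |B| - |A ∩ B| = 7 + 10 - 3 = 14

14


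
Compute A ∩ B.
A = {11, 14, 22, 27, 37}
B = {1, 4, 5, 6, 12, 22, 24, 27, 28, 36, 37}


Set A = {11, 14, 22, 27, 37}
Set B = {1, 4, 5, 6, 12, 22, 24, 27, 28, 36, 37}
A ∩ B includes only elements in both sets.
Check each element of A against B:
11 ✗, 14 ✗, 22 ✓, 27 ✓, 37 ✓
A ∩ B = {22, 27, 37}

{22, 27, 37}


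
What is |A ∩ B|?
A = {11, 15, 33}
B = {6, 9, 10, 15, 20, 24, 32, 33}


Set A = {11, 15, 33}
Set B = {6, 9, 10, 15, 20, 24, 32, 33}
A ∩ B = {15, 33}
|A ∩ B| = 2

2


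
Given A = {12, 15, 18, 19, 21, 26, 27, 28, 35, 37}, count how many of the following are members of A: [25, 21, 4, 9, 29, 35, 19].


Set A = {12, 15, 18, 19, 21, 26, 27, 28, 35, 37}
Candidates: [25, 21, 4, 9, 29, 35, 19]
Check each candidate:
25 ∉ A, 21 ∈ A, 4 ∉ A, 9 ∉ A, 29 ∉ A, 35 ∈ A, 19 ∈ A
Count of candidates in A: 3

3


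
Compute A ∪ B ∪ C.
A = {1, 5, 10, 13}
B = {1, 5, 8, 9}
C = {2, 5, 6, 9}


Set A = {1, 5, 10, 13}
Set B = {1, 5, 8, 9}
Set C = {2, 5, 6, 9}
First, A ∪ B = {1, 5, 8, 9, 10, 13}
Then, (A ∪ B) ∪ C = {1, 2, 5, 6, 8, 9, 10, 13}

{1, 2, 5, 6, 8, 9, 10, 13}


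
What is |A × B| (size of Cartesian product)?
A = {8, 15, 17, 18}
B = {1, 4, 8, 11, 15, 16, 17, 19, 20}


Set A = {8, 15, 17, 18} has 4 elements.
Set B = {1, 4, 8, 11, 15, 16, 17, 19, 20} has 9 elements.
|A × B| = |A| × |B| = 4 × 9 = 36

36


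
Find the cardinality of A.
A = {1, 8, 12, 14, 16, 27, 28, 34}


Set A = {1, 8, 12, 14, 16, 27, 28, 34}
Listing elements: 1, 8, 12, 14, 16, 27, 28, 34
Counting: 8 elements
|A| = 8

8


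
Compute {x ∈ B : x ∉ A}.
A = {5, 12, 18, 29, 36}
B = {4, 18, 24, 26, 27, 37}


Set A = {5, 12, 18, 29, 36}
Set B = {4, 18, 24, 26, 27, 37}
Check each element of B against A:
4 ∉ A (include), 18 ∈ A, 24 ∉ A (include), 26 ∉ A (include), 27 ∉ A (include), 37 ∉ A (include)
Elements of B not in A: {4, 24, 26, 27, 37}

{4, 24, 26, 27, 37}


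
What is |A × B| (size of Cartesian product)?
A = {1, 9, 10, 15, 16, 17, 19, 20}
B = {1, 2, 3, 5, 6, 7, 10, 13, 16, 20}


Set A = {1, 9, 10, 15, 16, 17, 19, 20} has 8 elements.
Set B = {1, 2, 3, 5, 6, 7, 10, 13, 16, 20} has 10 elements.
|A × B| = |A| × |B| = 8 × 10 = 80

80


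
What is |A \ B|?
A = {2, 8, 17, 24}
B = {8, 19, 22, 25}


Set A = {2, 8, 17, 24}
Set B = {8, 19, 22, 25}
A \ B = {2, 17, 24}
|A \ B| = 3

3


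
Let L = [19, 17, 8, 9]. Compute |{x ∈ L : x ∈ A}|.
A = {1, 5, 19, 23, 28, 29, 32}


Set A = {1, 5, 19, 23, 28, 29, 32}
Candidates: [19, 17, 8, 9]
Check each candidate:
19 ∈ A, 17 ∉ A, 8 ∉ A, 9 ∉ A
Count of candidates in A: 1

1


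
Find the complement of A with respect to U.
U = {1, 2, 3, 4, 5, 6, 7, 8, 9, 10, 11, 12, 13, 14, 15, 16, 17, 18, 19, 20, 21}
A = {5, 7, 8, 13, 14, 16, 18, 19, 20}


Universal set U = {1, 2, 3, 4, 5, 6, 7, 8, 9, 10, 11, 12, 13, 14, 15, 16, 17, 18, 19, 20, 21}
Set A = {5, 7, 8, 13, 14, 16, 18, 19, 20}
A' = U \ A = elements in U but not in A
Checking each element of U:
1 (not in A, include), 2 (not in A, include), 3 (not in A, include), 4 (not in A, include), 5 (in A, exclude), 6 (not in A, include), 7 (in A, exclude), 8 (in A, exclude), 9 (not in A, include), 10 (not in A, include), 11 (not in A, include), 12 (not in A, include), 13 (in A, exclude), 14 (in A, exclude), 15 (not in A, include), 16 (in A, exclude), 17 (not in A, include), 18 (in A, exclude), 19 (in A, exclude), 20 (in A, exclude), 21 (not in A, include)
A' = {1, 2, 3, 4, 6, 9, 10, 11, 12, 15, 17, 21}

{1, 2, 3, 4, 6, 9, 10, 11, 12, 15, 17, 21}


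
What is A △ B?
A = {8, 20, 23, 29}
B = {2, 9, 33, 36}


Set A = {8, 20, 23, 29}
Set B = {2, 9, 33, 36}
A △ B = (A \ B) ∪ (B \ A)
Elements in A but not B: {8, 20, 23, 29}
Elements in B but not A: {2, 9, 33, 36}
A △ B = {2, 8, 9, 20, 23, 29, 33, 36}

{2, 8, 9, 20, 23, 29, 33, 36}


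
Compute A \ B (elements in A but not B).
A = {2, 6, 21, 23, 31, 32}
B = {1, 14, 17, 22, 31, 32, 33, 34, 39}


Set A = {2, 6, 21, 23, 31, 32}
Set B = {1, 14, 17, 22, 31, 32, 33, 34, 39}
A \ B includes elements in A that are not in B.
Check each element of A:
2 (not in B, keep), 6 (not in B, keep), 21 (not in B, keep), 23 (not in B, keep), 31 (in B, remove), 32 (in B, remove)
A \ B = {2, 6, 21, 23}

{2, 6, 21, 23}


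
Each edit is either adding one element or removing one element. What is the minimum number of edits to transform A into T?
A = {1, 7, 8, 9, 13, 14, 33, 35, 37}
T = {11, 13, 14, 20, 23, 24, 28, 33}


Set A = {1, 7, 8, 9, 13, 14, 33, 35, 37}
Set T = {11, 13, 14, 20, 23, 24, 28, 33}
Elements to remove from A (in A, not in T): {1, 7, 8, 9, 35, 37} → 6 removals
Elements to add to A (in T, not in A): {11, 20, 23, 24, 28} → 5 additions
Total edits = 6 + 5 = 11

11


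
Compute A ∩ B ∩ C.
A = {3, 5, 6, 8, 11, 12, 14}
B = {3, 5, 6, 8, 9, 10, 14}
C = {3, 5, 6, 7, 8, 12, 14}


Set A = {3, 5, 6, 8, 11, 12, 14}
Set B = {3, 5, 6, 8, 9, 10, 14}
Set C = {3, 5, 6, 7, 8, 12, 14}
First, A ∩ B = {3, 5, 6, 8, 14}
Then, (A ∩ B) ∩ C = {3, 5, 6, 8, 14}

{3, 5, 6, 8, 14}


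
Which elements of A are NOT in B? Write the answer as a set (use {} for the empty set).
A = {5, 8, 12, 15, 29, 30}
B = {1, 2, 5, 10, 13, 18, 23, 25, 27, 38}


Set A = {5, 8, 12, 15, 29, 30}
Set B = {1, 2, 5, 10, 13, 18, 23, 25, 27, 38}
Check each element of A against B:
5 ∈ B, 8 ∉ B (include), 12 ∉ B (include), 15 ∉ B (include), 29 ∉ B (include), 30 ∉ B (include)
Elements of A not in B: {8, 12, 15, 29, 30}

{8, 12, 15, 29, 30}


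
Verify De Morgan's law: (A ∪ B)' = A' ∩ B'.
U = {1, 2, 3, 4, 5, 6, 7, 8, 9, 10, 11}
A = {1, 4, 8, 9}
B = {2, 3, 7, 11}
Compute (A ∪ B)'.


U = {1, 2, 3, 4, 5, 6, 7, 8, 9, 10, 11}
A = {1, 4, 8, 9}, B = {2, 3, 7, 11}
A ∪ B = {1, 2, 3, 4, 7, 8, 9, 11}
(A ∪ B)' = U \ (A ∪ B) = {5, 6, 10}
Verification via A' ∩ B': A' = {2, 3, 5, 6, 7, 10, 11}, B' = {1, 4, 5, 6, 8, 9, 10}
A' ∩ B' = {5, 6, 10} ✓

{5, 6, 10}


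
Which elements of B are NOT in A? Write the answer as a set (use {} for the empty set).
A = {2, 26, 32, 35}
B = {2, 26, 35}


Set A = {2, 26, 32, 35}
Set B = {2, 26, 35}
Check each element of B against A:
2 ∈ A, 26 ∈ A, 35 ∈ A
Elements of B not in A: {}

{}


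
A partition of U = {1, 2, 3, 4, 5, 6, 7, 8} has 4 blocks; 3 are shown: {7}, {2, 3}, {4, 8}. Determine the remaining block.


U = {1, 2, 3, 4, 5, 6, 7, 8}
Shown blocks: {7}, {2, 3}, {4, 8}
A partition's blocks are pairwise disjoint and cover U, so the missing block = U \ (union of shown blocks).
Union of shown blocks: {2, 3, 4, 7, 8}
Missing block = U \ (union) = {1, 5, 6}

{1, 5, 6}


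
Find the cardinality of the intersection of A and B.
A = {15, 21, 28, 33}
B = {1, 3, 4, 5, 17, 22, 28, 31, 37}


Set A = {15, 21, 28, 33}
Set B = {1, 3, 4, 5, 17, 22, 28, 31, 37}
A ∩ B = {28}
|A ∩ B| = 1

1


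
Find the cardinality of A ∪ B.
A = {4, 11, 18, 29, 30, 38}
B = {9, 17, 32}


Set A = {4, 11, 18, 29, 30, 38}, |A| = 6
Set B = {9, 17, 32}, |B| = 3
A ∩ B = {}, |A ∩ B| = 0
|A ∪ B| = |A| + |B| - |A ∩ B| = 6 + 3 - 0 = 9

9


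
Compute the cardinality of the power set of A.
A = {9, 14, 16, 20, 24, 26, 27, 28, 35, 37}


Set A = {9, 14, 16, 20, 24, 26, 27, 28, 35, 37}
|A| = 10
The power set P(A) contains all subsets of A.
|P(A)| = 2^|A| = 2^10 = 1024

1024


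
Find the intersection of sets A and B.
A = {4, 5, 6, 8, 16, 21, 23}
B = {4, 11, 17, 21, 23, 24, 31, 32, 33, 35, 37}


Set A = {4, 5, 6, 8, 16, 21, 23}
Set B = {4, 11, 17, 21, 23, 24, 31, 32, 33, 35, 37}
A ∩ B includes only elements in both sets.
Check each element of A against B:
4 ✓, 5 ✗, 6 ✗, 8 ✗, 16 ✗, 21 ✓, 23 ✓
A ∩ B = {4, 21, 23}

{4, 21, 23}


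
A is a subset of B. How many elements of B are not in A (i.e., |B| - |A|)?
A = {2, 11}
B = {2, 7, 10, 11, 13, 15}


Set A = {2, 11}, |A| = 2
Set B = {2, 7, 10, 11, 13, 15}, |B| = 6
Since A ⊆ B: B \ A = {7, 10, 13, 15}
|B| - |A| = 6 - 2 = 4

4


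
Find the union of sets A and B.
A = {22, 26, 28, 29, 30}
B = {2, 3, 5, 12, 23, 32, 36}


Set A = {22, 26, 28, 29, 30}
Set B = {2, 3, 5, 12, 23, 32, 36}
A ∪ B includes all elements in either set.
Elements from A: {22, 26, 28, 29, 30}
Elements from B not already included: {2, 3, 5, 12, 23, 32, 36}
A ∪ B = {2, 3, 5, 12, 22, 23, 26, 28, 29, 30, 32, 36}

{2, 3, 5, 12, 22, 23, 26, 28, 29, 30, 32, 36}


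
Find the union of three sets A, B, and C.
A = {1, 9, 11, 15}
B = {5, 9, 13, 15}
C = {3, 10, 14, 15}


Set A = {1, 9, 11, 15}
Set B = {5, 9, 13, 15}
Set C = {3, 10, 14, 15}
First, A ∪ B = {1, 5, 9, 11, 13, 15}
Then, (A ∪ B) ∪ C = {1, 3, 5, 9, 10, 11, 13, 14, 15}

{1, 3, 5, 9, 10, 11, 13, 14, 15}


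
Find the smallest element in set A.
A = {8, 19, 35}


Set A = {8, 19, 35}
Elements in ascending order: 8, 19, 35
The smallest element is 8.

8


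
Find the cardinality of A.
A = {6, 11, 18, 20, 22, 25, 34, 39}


Set A = {6, 11, 18, 20, 22, 25, 34, 39}
Listing elements: 6, 11, 18, 20, 22, 25, 34, 39
Counting: 8 elements
|A| = 8

8


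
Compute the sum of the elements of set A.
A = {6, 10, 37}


Set A = {6, 10, 37}
Sum = 6 + 10 + 37 = 53

53


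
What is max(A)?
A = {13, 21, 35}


Set A = {13, 21, 35}
Elements in ascending order: 13, 21, 35
The largest element is 35.

35


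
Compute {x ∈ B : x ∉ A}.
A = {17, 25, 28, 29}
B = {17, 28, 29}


Set A = {17, 25, 28, 29}
Set B = {17, 28, 29}
Check each element of B against A:
17 ∈ A, 28 ∈ A, 29 ∈ A
Elements of B not in A: {}

{}


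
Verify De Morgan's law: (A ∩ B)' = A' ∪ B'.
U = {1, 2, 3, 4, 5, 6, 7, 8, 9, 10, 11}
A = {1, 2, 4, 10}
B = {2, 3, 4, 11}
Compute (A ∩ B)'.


U = {1, 2, 3, 4, 5, 6, 7, 8, 9, 10, 11}
A = {1, 2, 4, 10}, B = {2, 3, 4, 11}
A ∩ B = {2, 4}
(A ∩ B)' = U \ (A ∩ B) = {1, 3, 5, 6, 7, 8, 9, 10, 11}
Verification via A' ∪ B': A' = {3, 5, 6, 7, 8, 9, 11}, B' = {1, 5, 6, 7, 8, 9, 10}
A' ∪ B' = {1, 3, 5, 6, 7, 8, 9, 10, 11} ✓

{1, 3, 5, 6, 7, 8, 9, 10, 11}


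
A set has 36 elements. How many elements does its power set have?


The set has 36 elements.
The power set contains all possible subsets.
|P(A)| = 2^|A| = 2^36 = 68719476736

68719476736


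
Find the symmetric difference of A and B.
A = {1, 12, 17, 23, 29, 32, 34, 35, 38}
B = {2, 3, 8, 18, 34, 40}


Set A = {1, 12, 17, 23, 29, 32, 34, 35, 38}
Set B = {2, 3, 8, 18, 34, 40}
A △ B = (A \ B) ∪ (B \ A)
Elements in A but not B: {1, 12, 17, 23, 29, 32, 35, 38}
Elements in B but not A: {2, 3, 8, 18, 40}
A △ B = {1, 2, 3, 8, 12, 17, 18, 23, 29, 32, 35, 38, 40}

{1, 2, 3, 8, 12, 17, 18, 23, 29, 32, 35, 38, 40}


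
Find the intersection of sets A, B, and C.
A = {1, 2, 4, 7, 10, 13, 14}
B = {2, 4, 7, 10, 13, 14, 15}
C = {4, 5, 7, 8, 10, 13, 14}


Set A = {1, 2, 4, 7, 10, 13, 14}
Set B = {2, 4, 7, 10, 13, 14, 15}
Set C = {4, 5, 7, 8, 10, 13, 14}
First, A ∩ B = {2, 4, 7, 10, 13, 14}
Then, (A ∩ B) ∩ C = {4, 7, 10, 13, 14}

{4, 7, 10, 13, 14}


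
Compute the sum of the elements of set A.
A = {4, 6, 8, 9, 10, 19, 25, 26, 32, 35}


Set A = {4, 6, 8, 9, 10, 19, 25, 26, 32, 35}
Sum = 4 + 6 + 8 + 9 + 10 + 19 + 25 + 26 + 32 + 35 = 174

174


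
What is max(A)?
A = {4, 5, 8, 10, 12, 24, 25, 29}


Set A = {4, 5, 8, 10, 12, 24, 25, 29}
Elements in ascending order: 4, 5, 8, 10, 12, 24, 25, 29
The largest element is 29.

29


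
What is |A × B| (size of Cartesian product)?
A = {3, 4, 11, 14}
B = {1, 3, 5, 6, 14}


Set A = {3, 4, 11, 14} has 4 elements.
Set B = {1, 3, 5, 6, 14} has 5 elements.
|A × B| = |A| × |B| = 4 × 5 = 20

20


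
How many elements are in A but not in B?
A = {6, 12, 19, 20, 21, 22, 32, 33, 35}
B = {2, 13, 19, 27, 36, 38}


Set A = {6, 12, 19, 20, 21, 22, 32, 33, 35}
Set B = {2, 13, 19, 27, 36, 38}
A \ B = {6, 12, 20, 21, 22, 32, 33, 35}
|A \ B| = 8

8


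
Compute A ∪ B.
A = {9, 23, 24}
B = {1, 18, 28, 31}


Set A = {9, 23, 24}
Set B = {1, 18, 28, 31}
A ∪ B includes all elements in either set.
Elements from A: {9, 23, 24}
Elements from B not already included: {1, 18, 28, 31}
A ∪ B = {1, 9, 18, 23, 24, 28, 31}

{1, 9, 18, 23, 24, 28, 31}


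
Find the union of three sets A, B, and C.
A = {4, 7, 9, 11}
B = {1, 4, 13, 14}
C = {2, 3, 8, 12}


Set A = {4, 7, 9, 11}
Set B = {1, 4, 13, 14}
Set C = {2, 3, 8, 12}
First, A ∪ B = {1, 4, 7, 9, 11, 13, 14}
Then, (A ∪ B) ∪ C = {1, 2, 3, 4, 7, 8, 9, 11, 12, 13, 14}

{1, 2, 3, 4, 7, 8, 9, 11, 12, 13, 14}


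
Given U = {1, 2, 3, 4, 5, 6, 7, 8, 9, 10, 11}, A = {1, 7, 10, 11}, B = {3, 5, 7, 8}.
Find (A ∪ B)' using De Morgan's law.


U = {1, 2, 3, 4, 5, 6, 7, 8, 9, 10, 11}
A = {1, 7, 10, 11}, B = {3, 5, 7, 8}
A ∪ B = {1, 3, 5, 7, 8, 10, 11}
(A ∪ B)' = U \ (A ∪ B) = {2, 4, 6, 9}
Verification via A' ∩ B': A' = {2, 3, 4, 5, 6, 8, 9}, B' = {1, 2, 4, 6, 9, 10, 11}
A' ∩ B' = {2, 4, 6, 9} ✓

{2, 4, 6, 9}


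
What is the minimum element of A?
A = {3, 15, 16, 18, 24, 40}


Set A = {3, 15, 16, 18, 24, 40}
Elements in ascending order: 3, 15, 16, 18, 24, 40
The smallest element is 3.

3


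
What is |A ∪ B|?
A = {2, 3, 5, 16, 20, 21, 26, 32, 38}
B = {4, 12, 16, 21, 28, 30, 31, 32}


Set A = {2, 3, 5, 16, 20, 21, 26, 32, 38}, |A| = 9
Set B = {4, 12, 16, 21, 28, 30, 31, 32}, |B| = 8
A ∩ B = {16, 21, 32}, |A ∩ B| = 3
|A ∪ B| = |A| + |B| - |A ∩ B| = 9 + 8 - 3 = 14

14


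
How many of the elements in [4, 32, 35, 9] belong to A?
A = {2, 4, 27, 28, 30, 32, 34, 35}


Set A = {2, 4, 27, 28, 30, 32, 34, 35}
Candidates: [4, 32, 35, 9]
Check each candidate:
4 ∈ A, 32 ∈ A, 35 ∈ A, 9 ∉ A
Count of candidates in A: 3

3


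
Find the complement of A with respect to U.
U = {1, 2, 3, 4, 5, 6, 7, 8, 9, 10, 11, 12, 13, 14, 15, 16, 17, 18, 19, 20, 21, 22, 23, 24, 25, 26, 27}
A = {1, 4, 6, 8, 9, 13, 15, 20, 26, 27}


Universal set U = {1, 2, 3, 4, 5, 6, 7, 8, 9, 10, 11, 12, 13, 14, 15, 16, 17, 18, 19, 20, 21, 22, 23, 24, 25, 26, 27}
Set A = {1, 4, 6, 8, 9, 13, 15, 20, 26, 27}
A' = U \ A = elements in U but not in A
Checking each element of U:
1 (in A, exclude), 2 (not in A, include), 3 (not in A, include), 4 (in A, exclude), 5 (not in A, include), 6 (in A, exclude), 7 (not in A, include), 8 (in A, exclude), 9 (in A, exclude), 10 (not in A, include), 11 (not in A, include), 12 (not in A, include), 13 (in A, exclude), 14 (not in A, include), 15 (in A, exclude), 16 (not in A, include), 17 (not in A, include), 18 (not in A, include), 19 (not in A, include), 20 (in A, exclude), 21 (not in A, include), 22 (not in A, include), 23 (not in A, include), 24 (not in A, include), 25 (not in A, include), 26 (in A, exclude), 27 (in A, exclude)
A' = {2, 3, 5, 7, 10, 11, 12, 14, 16, 17, 18, 19, 21, 22, 23, 24, 25}

{2, 3, 5, 7, 10, 11, 12, 14, 16, 17, 18, 19, 21, 22, 23, 24, 25}


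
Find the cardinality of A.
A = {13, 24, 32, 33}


Set A = {13, 24, 32, 33}
Listing elements: 13, 24, 32, 33
Counting: 4 elements
|A| = 4

4


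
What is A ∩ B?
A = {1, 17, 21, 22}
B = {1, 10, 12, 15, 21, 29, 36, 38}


Set A = {1, 17, 21, 22}
Set B = {1, 10, 12, 15, 21, 29, 36, 38}
A ∩ B includes only elements in both sets.
Check each element of A against B:
1 ✓, 17 ✗, 21 ✓, 22 ✗
A ∩ B = {1, 21}

{1, 21}


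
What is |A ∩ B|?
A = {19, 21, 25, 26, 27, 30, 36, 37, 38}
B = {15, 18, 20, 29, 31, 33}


Set A = {19, 21, 25, 26, 27, 30, 36, 37, 38}
Set B = {15, 18, 20, 29, 31, 33}
A ∩ B = {}
|A ∩ B| = 0

0


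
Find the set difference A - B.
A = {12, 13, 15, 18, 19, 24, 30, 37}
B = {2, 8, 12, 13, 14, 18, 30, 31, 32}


Set A = {12, 13, 15, 18, 19, 24, 30, 37}
Set B = {2, 8, 12, 13, 14, 18, 30, 31, 32}
A \ B includes elements in A that are not in B.
Check each element of A:
12 (in B, remove), 13 (in B, remove), 15 (not in B, keep), 18 (in B, remove), 19 (not in B, keep), 24 (not in B, keep), 30 (in B, remove), 37 (not in B, keep)
A \ B = {15, 19, 24, 37}

{15, 19, 24, 37}


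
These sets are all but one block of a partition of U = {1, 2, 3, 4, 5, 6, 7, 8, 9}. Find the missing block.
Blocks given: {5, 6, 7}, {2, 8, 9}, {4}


U = {1, 2, 3, 4, 5, 6, 7, 8, 9}
Shown blocks: {5, 6, 7}, {2, 8, 9}, {4}
A partition's blocks are pairwise disjoint and cover U, so the missing block = U \ (union of shown blocks).
Union of shown blocks: {2, 4, 5, 6, 7, 8, 9}
Missing block = U \ (union) = {1, 3}

{1, 3}


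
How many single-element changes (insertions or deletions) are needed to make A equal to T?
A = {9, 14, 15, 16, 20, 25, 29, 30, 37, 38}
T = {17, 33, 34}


Set A = {9, 14, 15, 16, 20, 25, 29, 30, 37, 38}
Set T = {17, 33, 34}
Elements to remove from A (in A, not in T): {9, 14, 15, 16, 20, 25, 29, 30, 37, 38} → 10 removals
Elements to add to A (in T, not in A): {17, 33, 34} → 3 additions
Total edits = 10 + 3 = 13

13


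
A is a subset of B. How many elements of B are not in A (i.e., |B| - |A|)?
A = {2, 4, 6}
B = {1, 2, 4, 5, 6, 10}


Set A = {2, 4, 6}, |A| = 3
Set B = {1, 2, 4, 5, 6, 10}, |B| = 6
Since A ⊆ B: B \ A = {1, 5, 10}
|B| - |A| = 6 - 3 = 3

3


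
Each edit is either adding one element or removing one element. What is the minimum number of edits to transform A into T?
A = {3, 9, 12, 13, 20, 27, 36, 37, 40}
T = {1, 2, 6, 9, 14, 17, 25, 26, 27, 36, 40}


Set A = {3, 9, 12, 13, 20, 27, 36, 37, 40}
Set T = {1, 2, 6, 9, 14, 17, 25, 26, 27, 36, 40}
Elements to remove from A (in A, not in T): {3, 12, 13, 20, 37} → 5 removals
Elements to add to A (in T, not in A): {1, 2, 6, 14, 17, 25, 26} → 7 additions
Total edits = 5 + 7 = 12

12


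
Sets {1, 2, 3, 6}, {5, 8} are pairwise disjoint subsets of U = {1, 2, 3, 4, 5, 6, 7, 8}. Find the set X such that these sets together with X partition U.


U = {1, 2, 3, 4, 5, 6, 7, 8}
Shown blocks: {1, 2, 3, 6}, {5, 8}
A partition's blocks are pairwise disjoint and cover U, so the missing block = U \ (union of shown blocks).
Union of shown blocks: {1, 2, 3, 5, 6, 8}
Missing block = U \ (union) = {4, 7}

{4, 7}


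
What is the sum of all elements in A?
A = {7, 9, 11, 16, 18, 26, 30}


Set A = {7, 9, 11, 16, 18, 26, 30}
Sum = 7 + 9 + 11 + 16 + 18 + 26 + 30 = 117

117


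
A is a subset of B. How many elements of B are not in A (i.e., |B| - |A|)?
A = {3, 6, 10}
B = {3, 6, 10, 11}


Set A = {3, 6, 10}, |A| = 3
Set B = {3, 6, 10, 11}, |B| = 4
Since A ⊆ B: B \ A = {11}
|B| - |A| = 4 - 3 = 1

1


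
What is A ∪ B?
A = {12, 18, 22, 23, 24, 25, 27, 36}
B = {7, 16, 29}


Set A = {12, 18, 22, 23, 24, 25, 27, 36}
Set B = {7, 16, 29}
A ∪ B includes all elements in either set.
Elements from A: {12, 18, 22, 23, 24, 25, 27, 36}
Elements from B not already included: {7, 16, 29}
A ∪ B = {7, 12, 16, 18, 22, 23, 24, 25, 27, 29, 36}

{7, 12, 16, 18, 22, 23, 24, 25, 27, 29, 36}


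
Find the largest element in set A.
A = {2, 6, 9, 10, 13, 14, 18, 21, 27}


Set A = {2, 6, 9, 10, 13, 14, 18, 21, 27}
Elements in ascending order: 2, 6, 9, 10, 13, 14, 18, 21, 27
The largest element is 27.

27


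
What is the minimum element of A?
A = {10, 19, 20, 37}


Set A = {10, 19, 20, 37}
Elements in ascending order: 10, 19, 20, 37
The smallest element is 10.

10


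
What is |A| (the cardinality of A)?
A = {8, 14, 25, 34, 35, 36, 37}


Set A = {8, 14, 25, 34, 35, 36, 37}
Listing elements: 8, 14, 25, 34, 35, 36, 37
Counting: 7 elements
|A| = 7

7


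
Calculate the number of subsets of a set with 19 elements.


The set has 19 elements.
The power set contains all possible subsets.
|P(A)| = 2^|A| = 2^19 = 524288

524288


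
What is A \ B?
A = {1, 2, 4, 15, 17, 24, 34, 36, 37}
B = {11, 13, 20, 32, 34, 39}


Set A = {1, 2, 4, 15, 17, 24, 34, 36, 37}
Set B = {11, 13, 20, 32, 34, 39}
A \ B includes elements in A that are not in B.
Check each element of A:
1 (not in B, keep), 2 (not in B, keep), 4 (not in B, keep), 15 (not in B, keep), 17 (not in B, keep), 24 (not in B, keep), 34 (in B, remove), 36 (not in B, keep), 37 (not in B, keep)
A \ B = {1, 2, 4, 15, 17, 24, 36, 37}

{1, 2, 4, 15, 17, 24, 36, 37}


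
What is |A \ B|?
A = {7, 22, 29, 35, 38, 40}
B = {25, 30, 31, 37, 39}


Set A = {7, 22, 29, 35, 38, 40}
Set B = {25, 30, 31, 37, 39}
A \ B = {7, 22, 29, 35, 38, 40}
|A \ B| = 6

6


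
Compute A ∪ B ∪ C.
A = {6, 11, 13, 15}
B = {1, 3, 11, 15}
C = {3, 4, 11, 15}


Set A = {6, 11, 13, 15}
Set B = {1, 3, 11, 15}
Set C = {3, 4, 11, 15}
First, A ∪ B = {1, 3, 6, 11, 13, 15}
Then, (A ∪ B) ∪ C = {1, 3, 4, 6, 11, 13, 15}

{1, 3, 4, 6, 11, 13, 15}


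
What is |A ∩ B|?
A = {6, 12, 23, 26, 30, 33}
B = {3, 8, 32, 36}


Set A = {6, 12, 23, 26, 30, 33}
Set B = {3, 8, 32, 36}
A ∩ B = {}
|A ∩ B| = 0

0


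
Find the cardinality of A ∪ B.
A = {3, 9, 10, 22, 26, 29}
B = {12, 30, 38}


Set A = {3, 9, 10, 22, 26, 29}, |A| = 6
Set B = {12, 30, 38}, |B| = 3
A ∩ B = {}, |A ∩ B| = 0
|A ∪ B| = |A| + |B| - |A ∩ B| = 6 + 3 - 0 = 9

9


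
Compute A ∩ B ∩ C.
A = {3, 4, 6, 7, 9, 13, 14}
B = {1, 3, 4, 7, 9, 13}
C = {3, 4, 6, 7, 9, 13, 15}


Set A = {3, 4, 6, 7, 9, 13, 14}
Set B = {1, 3, 4, 7, 9, 13}
Set C = {3, 4, 6, 7, 9, 13, 15}
First, A ∩ B = {3, 4, 7, 9, 13}
Then, (A ∩ B) ∩ C = {3, 4, 7, 9, 13}

{3, 4, 7, 9, 13}


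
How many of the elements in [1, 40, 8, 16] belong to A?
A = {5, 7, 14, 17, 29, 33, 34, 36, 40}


Set A = {5, 7, 14, 17, 29, 33, 34, 36, 40}
Candidates: [1, 40, 8, 16]
Check each candidate:
1 ∉ A, 40 ∈ A, 8 ∉ A, 16 ∉ A
Count of candidates in A: 1

1


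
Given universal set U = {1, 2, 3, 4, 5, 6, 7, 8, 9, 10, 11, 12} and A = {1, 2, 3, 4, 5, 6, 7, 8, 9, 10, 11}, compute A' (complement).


Universal set U = {1, 2, 3, 4, 5, 6, 7, 8, 9, 10, 11, 12}
Set A = {1, 2, 3, 4, 5, 6, 7, 8, 9, 10, 11}
A' = U \ A = elements in U but not in A
Checking each element of U:
1 (in A, exclude), 2 (in A, exclude), 3 (in A, exclude), 4 (in A, exclude), 5 (in A, exclude), 6 (in A, exclude), 7 (in A, exclude), 8 (in A, exclude), 9 (in A, exclude), 10 (in A, exclude), 11 (in A, exclude), 12 (not in A, include)
A' = {12}

{12}


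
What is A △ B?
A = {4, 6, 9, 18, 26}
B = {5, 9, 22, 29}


Set A = {4, 6, 9, 18, 26}
Set B = {5, 9, 22, 29}
A △ B = (A \ B) ∪ (B \ A)
Elements in A but not B: {4, 6, 18, 26}
Elements in B but not A: {5, 22, 29}
A △ B = {4, 5, 6, 18, 22, 26, 29}

{4, 5, 6, 18, 22, 26, 29}


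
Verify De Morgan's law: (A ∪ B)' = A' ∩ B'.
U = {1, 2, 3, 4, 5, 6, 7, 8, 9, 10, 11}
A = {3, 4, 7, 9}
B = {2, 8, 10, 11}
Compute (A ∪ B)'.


U = {1, 2, 3, 4, 5, 6, 7, 8, 9, 10, 11}
A = {3, 4, 7, 9}, B = {2, 8, 10, 11}
A ∪ B = {2, 3, 4, 7, 8, 9, 10, 11}
(A ∪ B)' = U \ (A ∪ B) = {1, 5, 6}
Verification via A' ∩ B': A' = {1, 2, 5, 6, 8, 10, 11}, B' = {1, 3, 4, 5, 6, 7, 9}
A' ∩ B' = {1, 5, 6} ✓

{1, 5, 6}


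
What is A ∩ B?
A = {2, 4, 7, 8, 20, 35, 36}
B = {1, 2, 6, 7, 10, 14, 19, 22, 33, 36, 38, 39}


Set A = {2, 4, 7, 8, 20, 35, 36}
Set B = {1, 2, 6, 7, 10, 14, 19, 22, 33, 36, 38, 39}
A ∩ B includes only elements in both sets.
Check each element of A against B:
2 ✓, 4 ✗, 7 ✓, 8 ✗, 20 ✗, 35 ✗, 36 ✓
A ∩ B = {2, 7, 36}

{2, 7, 36}


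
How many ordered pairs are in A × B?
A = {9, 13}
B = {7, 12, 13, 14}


Set A = {9, 13} has 2 elements.
Set B = {7, 12, 13, 14} has 4 elements.
|A × B| = |A| × |B| = 2 × 4 = 8

8


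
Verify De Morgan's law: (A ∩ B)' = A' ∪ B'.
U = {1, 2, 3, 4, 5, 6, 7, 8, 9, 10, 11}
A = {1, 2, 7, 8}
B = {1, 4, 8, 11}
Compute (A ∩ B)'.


U = {1, 2, 3, 4, 5, 6, 7, 8, 9, 10, 11}
A = {1, 2, 7, 8}, B = {1, 4, 8, 11}
A ∩ B = {1, 8}
(A ∩ B)' = U \ (A ∩ B) = {2, 3, 4, 5, 6, 7, 9, 10, 11}
Verification via A' ∪ B': A' = {3, 4, 5, 6, 9, 10, 11}, B' = {2, 3, 5, 6, 7, 9, 10}
A' ∪ B' = {2, 3, 4, 5, 6, 7, 9, 10, 11} ✓

{2, 3, 4, 5, 6, 7, 9, 10, 11}


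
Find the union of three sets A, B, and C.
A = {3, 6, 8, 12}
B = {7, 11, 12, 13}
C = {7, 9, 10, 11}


Set A = {3, 6, 8, 12}
Set B = {7, 11, 12, 13}
Set C = {7, 9, 10, 11}
First, A ∪ B = {3, 6, 7, 8, 11, 12, 13}
Then, (A ∪ B) ∪ C = {3, 6, 7, 8, 9, 10, 11, 12, 13}

{3, 6, 7, 8, 9, 10, 11, 12, 13}


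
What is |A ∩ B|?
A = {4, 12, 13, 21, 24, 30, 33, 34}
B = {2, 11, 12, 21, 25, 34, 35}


Set A = {4, 12, 13, 21, 24, 30, 33, 34}
Set B = {2, 11, 12, 21, 25, 34, 35}
A ∩ B = {12, 21, 34}
|A ∩ B| = 3

3


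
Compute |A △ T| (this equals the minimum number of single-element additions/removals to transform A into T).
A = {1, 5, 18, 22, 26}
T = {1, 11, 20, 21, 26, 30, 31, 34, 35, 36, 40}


Set A = {1, 5, 18, 22, 26}
Set T = {1, 11, 20, 21, 26, 30, 31, 34, 35, 36, 40}
Elements to remove from A (in A, not in T): {5, 18, 22} → 3 removals
Elements to add to A (in T, not in A): {11, 20, 21, 30, 31, 34, 35, 36, 40} → 9 additions
Total edits = 3 + 9 = 12

12


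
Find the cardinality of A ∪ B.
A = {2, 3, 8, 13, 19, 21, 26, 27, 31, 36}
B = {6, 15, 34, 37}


Set A = {2, 3, 8, 13, 19, 21, 26, 27, 31, 36}, |A| = 10
Set B = {6, 15, 34, 37}, |B| = 4
A ∩ B = {}, |A ∩ B| = 0
|A ∪ B| = |A| + |B| - |A ∩ B| = 10 + 4 - 0 = 14

14


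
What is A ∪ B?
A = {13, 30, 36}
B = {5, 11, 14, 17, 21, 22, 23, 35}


Set A = {13, 30, 36}
Set B = {5, 11, 14, 17, 21, 22, 23, 35}
A ∪ B includes all elements in either set.
Elements from A: {13, 30, 36}
Elements from B not already included: {5, 11, 14, 17, 21, 22, 23, 35}
A ∪ B = {5, 11, 13, 14, 17, 21, 22, 23, 30, 35, 36}

{5, 11, 13, 14, 17, 21, 22, 23, 30, 35, 36}


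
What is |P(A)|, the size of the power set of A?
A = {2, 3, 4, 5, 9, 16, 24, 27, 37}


Set A = {2, 3, 4, 5, 9, 16, 24, 27, 37}
|A| = 9
The power set P(A) contains all subsets of A.
|P(A)| = 2^|A| = 2^9 = 512

512


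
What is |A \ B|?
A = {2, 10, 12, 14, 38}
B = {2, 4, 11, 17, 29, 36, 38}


Set A = {2, 10, 12, 14, 38}
Set B = {2, 4, 11, 17, 29, 36, 38}
A \ B = {10, 12, 14}
|A \ B| = 3

3


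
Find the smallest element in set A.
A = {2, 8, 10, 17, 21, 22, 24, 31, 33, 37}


Set A = {2, 8, 10, 17, 21, 22, 24, 31, 33, 37}
Elements in ascending order: 2, 8, 10, 17, 21, 22, 24, 31, 33, 37
The smallest element is 2.

2


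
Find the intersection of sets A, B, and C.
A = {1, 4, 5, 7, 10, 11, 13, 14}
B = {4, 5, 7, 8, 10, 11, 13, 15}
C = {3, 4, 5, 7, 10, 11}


Set A = {1, 4, 5, 7, 10, 11, 13, 14}
Set B = {4, 5, 7, 8, 10, 11, 13, 15}
Set C = {3, 4, 5, 7, 10, 11}
First, A ∩ B = {4, 5, 7, 10, 11, 13}
Then, (A ∩ B) ∩ C = {4, 5, 7, 10, 11}

{4, 5, 7, 10, 11}


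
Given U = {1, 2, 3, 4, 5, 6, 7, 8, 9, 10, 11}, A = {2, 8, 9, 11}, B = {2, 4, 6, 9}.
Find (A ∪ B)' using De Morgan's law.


U = {1, 2, 3, 4, 5, 6, 7, 8, 9, 10, 11}
A = {2, 8, 9, 11}, B = {2, 4, 6, 9}
A ∪ B = {2, 4, 6, 8, 9, 11}
(A ∪ B)' = U \ (A ∪ B) = {1, 3, 5, 7, 10}
Verification via A' ∩ B': A' = {1, 3, 4, 5, 6, 7, 10}, B' = {1, 3, 5, 7, 8, 10, 11}
A' ∩ B' = {1, 3, 5, 7, 10} ✓

{1, 3, 5, 7, 10}


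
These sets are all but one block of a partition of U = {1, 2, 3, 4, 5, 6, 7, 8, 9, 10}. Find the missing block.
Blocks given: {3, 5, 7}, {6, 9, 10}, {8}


U = {1, 2, 3, 4, 5, 6, 7, 8, 9, 10}
Shown blocks: {3, 5, 7}, {6, 9, 10}, {8}
A partition's blocks are pairwise disjoint and cover U, so the missing block = U \ (union of shown blocks).
Union of shown blocks: {3, 5, 6, 7, 8, 9, 10}
Missing block = U \ (union) = {1, 2, 4}

{1, 2, 4}


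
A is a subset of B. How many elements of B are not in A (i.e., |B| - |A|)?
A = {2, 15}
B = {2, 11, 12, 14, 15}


Set A = {2, 15}, |A| = 2
Set B = {2, 11, 12, 14, 15}, |B| = 5
Since A ⊆ B: B \ A = {11, 12, 14}
|B| - |A| = 5 - 2 = 3

3


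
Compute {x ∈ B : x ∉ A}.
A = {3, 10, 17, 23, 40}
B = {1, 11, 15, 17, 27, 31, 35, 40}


Set A = {3, 10, 17, 23, 40}
Set B = {1, 11, 15, 17, 27, 31, 35, 40}
Check each element of B against A:
1 ∉ A (include), 11 ∉ A (include), 15 ∉ A (include), 17 ∈ A, 27 ∉ A (include), 31 ∉ A (include), 35 ∉ A (include), 40 ∈ A
Elements of B not in A: {1, 11, 15, 27, 31, 35}

{1, 11, 15, 27, 31, 35}


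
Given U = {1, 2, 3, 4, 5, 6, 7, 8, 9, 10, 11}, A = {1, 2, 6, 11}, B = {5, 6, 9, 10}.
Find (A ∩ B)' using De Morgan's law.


U = {1, 2, 3, 4, 5, 6, 7, 8, 9, 10, 11}
A = {1, 2, 6, 11}, B = {5, 6, 9, 10}
A ∩ B = {6}
(A ∩ B)' = U \ (A ∩ B) = {1, 2, 3, 4, 5, 7, 8, 9, 10, 11}
Verification via A' ∪ B': A' = {3, 4, 5, 7, 8, 9, 10}, B' = {1, 2, 3, 4, 7, 8, 11}
A' ∪ B' = {1, 2, 3, 4, 5, 7, 8, 9, 10, 11} ✓

{1, 2, 3, 4, 5, 7, 8, 9, 10, 11}


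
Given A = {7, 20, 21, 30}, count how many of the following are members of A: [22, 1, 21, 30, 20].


Set A = {7, 20, 21, 30}
Candidates: [22, 1, 21, 30, 20]
Check each candidate:
22 ∉ A, 1 ∉ A, 21 ∈ A, 30 ∈ A, 20 ∈ A
Count of candidates in A: 3

3


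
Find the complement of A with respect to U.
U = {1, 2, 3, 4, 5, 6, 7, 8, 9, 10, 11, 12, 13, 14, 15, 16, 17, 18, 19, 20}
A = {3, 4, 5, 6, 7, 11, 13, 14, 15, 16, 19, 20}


Universal set U = {1, 2, 3, 4, 5, 6, 7, 8, 9, 10, 11, 12, 13, 14, 15, 16, 17, 18, 19, 20}
Set A = {3, 4, 5, 6, 7, 11, 13, 14, 15, 16, 19, 20}
A' = U \ A = elements in U but not in A
Checking each element of U:
1 (not in A, include), 2 (not in A, include), 3 (in A, exclude), 4 (in A, exclude), 5 (in A, exclude), 6 (in A, exclude), 7 (in A, exclude), 8 (not in A, include), 9 (not in A, include), 10 (not in A, include), 11 (in A, exclude), 12 (not in A, include), 13 (in A, exclude), 14 (in A, exclude), 15 (in A, exclude), 16 (in A, exclude), 17 (not in A, include), 18 (not in A, include), 19 (in A, exclude), 20 (in A, exclude)
A' = {1, 2, 8, 9, 10, 12, 17, 18}

{1, 2, 8, 9, 10, 12, 17, 18}
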